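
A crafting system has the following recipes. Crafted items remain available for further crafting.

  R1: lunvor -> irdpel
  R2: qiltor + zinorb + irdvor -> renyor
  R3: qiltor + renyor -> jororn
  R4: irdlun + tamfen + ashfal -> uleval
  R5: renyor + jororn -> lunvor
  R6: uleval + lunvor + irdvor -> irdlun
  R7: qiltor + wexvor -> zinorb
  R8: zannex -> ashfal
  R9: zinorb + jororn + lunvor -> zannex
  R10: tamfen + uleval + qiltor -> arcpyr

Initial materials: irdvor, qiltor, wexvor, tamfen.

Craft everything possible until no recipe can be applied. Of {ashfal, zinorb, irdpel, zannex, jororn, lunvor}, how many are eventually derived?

Using R7, qiltor and wexvor make zinorb.
Using R2, qiltor, zinorb, and irdvor make renyor.
qiltor + renyor -> jororn (R3).
renyor + jororn -> lunvor (R5).
Using R9, zinorb, jororn, and lunvor make zannex.
lunvor -> irdpel (R1).
Using R8, zannex makes ashfal.
ashfal: reached.
zinorb: reached.
irdpel: reached.
zannex: reached.
jororn: reached.
lunvor: reached.
All 6 are reached.

6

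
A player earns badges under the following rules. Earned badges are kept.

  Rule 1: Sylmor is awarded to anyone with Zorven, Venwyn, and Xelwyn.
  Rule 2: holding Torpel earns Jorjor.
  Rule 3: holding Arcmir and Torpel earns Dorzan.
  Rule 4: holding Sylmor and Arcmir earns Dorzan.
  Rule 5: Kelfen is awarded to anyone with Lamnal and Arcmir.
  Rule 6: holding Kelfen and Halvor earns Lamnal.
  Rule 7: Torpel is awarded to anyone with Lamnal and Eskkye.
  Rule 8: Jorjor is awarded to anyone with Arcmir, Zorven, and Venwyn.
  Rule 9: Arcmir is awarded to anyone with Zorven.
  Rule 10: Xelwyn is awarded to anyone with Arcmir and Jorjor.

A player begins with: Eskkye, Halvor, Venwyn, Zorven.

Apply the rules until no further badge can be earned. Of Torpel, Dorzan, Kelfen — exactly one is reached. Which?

Dorzan

With Zorven, Arcmir is earned (Rule 9).
With Arcmir, Zorven, and Venwyn, Jorjor is earned (Rule 8).
With Arcmir and Jorjor, Xelwyn is earned (Rule 10).
With Zorven, Venwyn, and Xelwyn, Sylmor is earned (Rule 1).
With Sylmor and Arcmir, Dorzan is earned (Rule 4).
Torpel would need Lamnal and Eskkye (Rule 7), but Lamnal is never earned. Kelfen would need Lamnal and Arcmir (Rule 5), but Lamnal is never earned.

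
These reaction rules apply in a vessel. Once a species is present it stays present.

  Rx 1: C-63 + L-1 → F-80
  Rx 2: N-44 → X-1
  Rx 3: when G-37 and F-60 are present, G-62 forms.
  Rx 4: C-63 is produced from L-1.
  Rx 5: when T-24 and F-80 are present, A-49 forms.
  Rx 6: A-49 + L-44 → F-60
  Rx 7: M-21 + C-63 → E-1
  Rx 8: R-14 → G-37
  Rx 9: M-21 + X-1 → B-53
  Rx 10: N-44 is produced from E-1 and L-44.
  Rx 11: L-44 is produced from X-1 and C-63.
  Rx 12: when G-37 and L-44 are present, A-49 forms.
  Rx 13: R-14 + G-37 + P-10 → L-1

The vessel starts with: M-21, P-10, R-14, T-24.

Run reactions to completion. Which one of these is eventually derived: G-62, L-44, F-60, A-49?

R-14 present → G-37 forms (Rx 8).
R-14, G-37, and P-10 present → L-1 forms (Rx 13).
L-1 present → C-63 forms (Rx 4).
C-63 and L-1 present → F-80 forms (Rx 1).
T-24 and F-80 present → A-49 forms (Rx 5).
G-62 would need G-37 and F-60 (Rx 3), but F-60 never forms. F-60 would need A-49 and L-44 (Rx 6), but L-44 never forms. L-44 would need X-1 and C-63 (Rx 11), but X-1 never forms.

A-49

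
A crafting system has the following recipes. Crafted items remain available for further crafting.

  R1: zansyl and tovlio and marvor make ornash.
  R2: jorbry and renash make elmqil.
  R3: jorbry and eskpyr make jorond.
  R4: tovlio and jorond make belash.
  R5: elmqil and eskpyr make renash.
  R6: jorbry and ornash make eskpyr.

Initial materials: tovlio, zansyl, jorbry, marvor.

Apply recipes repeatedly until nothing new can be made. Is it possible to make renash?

No

renash would need elmqil and eskpyr (R5), but elmqil is never obtained.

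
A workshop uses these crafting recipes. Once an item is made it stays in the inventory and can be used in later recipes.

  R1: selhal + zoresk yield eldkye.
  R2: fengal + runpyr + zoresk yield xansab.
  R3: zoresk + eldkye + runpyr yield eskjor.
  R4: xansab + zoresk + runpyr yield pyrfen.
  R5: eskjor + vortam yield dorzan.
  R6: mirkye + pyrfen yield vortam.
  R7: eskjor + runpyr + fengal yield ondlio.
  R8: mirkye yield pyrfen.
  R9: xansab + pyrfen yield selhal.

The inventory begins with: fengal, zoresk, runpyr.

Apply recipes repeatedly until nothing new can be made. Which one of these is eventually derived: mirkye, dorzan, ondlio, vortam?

Using R2, fengal, runpyr, and zoresk make xansab.
xansab + zoresk + runpyr → pyrfen (R4).
Using R9, xansab and pyrfen make selhal.
Using R1, selhal and zoresk make eldkye.
zoresk + eldkye + runpyr → eskjor (R3).
eskjor + runpyr + fengal → ondlio (R7).
dorzan would need eskjor and vortam (R5), but vortam is never obtained. No rule produces mirkye, and it is not given. vortam would need mirkye and pyrfen (R6), but mirkye is never obtained.

ondlio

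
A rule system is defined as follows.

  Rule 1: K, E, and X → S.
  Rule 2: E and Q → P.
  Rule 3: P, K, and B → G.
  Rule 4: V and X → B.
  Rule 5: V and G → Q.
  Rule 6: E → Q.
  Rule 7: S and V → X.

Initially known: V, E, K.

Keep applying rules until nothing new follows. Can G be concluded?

G would need P, K, and B (Rule 3), but B is never established.

No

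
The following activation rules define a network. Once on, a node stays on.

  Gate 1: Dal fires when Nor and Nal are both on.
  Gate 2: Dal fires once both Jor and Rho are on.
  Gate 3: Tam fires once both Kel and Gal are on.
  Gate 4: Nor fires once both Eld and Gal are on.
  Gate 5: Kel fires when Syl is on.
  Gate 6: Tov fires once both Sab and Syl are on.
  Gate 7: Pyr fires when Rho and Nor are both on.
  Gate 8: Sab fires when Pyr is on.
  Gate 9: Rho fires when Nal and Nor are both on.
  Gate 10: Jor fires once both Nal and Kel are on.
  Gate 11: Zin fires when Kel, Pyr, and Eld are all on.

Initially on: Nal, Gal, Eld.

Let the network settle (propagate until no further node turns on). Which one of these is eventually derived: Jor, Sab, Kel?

Sab

Eld and Gal are on, so Nor fires (Gate 4).
Gate 9: Nal and Nor on → Rho on.
Gate 7: Rho and Nor on → Pyr on.
Gate 8: Pyr on → Sab on.
Jor would need Nal and Kel (Gate 10), but Kel never turns on. Kel would need Syl (Gate 5), but Syl never turns on.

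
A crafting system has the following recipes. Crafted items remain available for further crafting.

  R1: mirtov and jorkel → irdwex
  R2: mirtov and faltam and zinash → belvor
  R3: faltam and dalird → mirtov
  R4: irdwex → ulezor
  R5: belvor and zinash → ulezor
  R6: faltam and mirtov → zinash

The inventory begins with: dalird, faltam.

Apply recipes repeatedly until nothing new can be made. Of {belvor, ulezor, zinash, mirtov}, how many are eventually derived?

faltam and dalird → mirtov (R3).
faltam and mirtov → zinash (R6).
Using R2, mirtov, faltam, and zinash make belvor.
Using R5, belvor and zinash make ulezor.
belvor: reached.
ulezor: reached.
zinash: reached.
mirtov: reached.
All 4 are reached.

4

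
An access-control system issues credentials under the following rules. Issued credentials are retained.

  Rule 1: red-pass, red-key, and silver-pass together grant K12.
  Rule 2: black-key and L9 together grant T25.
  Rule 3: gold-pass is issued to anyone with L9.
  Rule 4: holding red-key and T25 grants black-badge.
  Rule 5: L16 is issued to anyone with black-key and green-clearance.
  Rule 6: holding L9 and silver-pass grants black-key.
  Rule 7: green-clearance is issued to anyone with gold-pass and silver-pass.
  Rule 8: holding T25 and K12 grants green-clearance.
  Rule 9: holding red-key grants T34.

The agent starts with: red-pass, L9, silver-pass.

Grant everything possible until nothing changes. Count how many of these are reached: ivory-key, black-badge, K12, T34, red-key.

No rule produces ivory-key, and it is not given.
black-badge would need red-key and T25 (Rule 4), but red-key is never granted.
K12 would need red-pass, red-key, and silver-pass (Rule 1), but red-key is never granted.
T34 would need red-key (Rule 9), but red-key is never granted.
No rule produces red-key, and it is not given.
None of the 5 are reached.

0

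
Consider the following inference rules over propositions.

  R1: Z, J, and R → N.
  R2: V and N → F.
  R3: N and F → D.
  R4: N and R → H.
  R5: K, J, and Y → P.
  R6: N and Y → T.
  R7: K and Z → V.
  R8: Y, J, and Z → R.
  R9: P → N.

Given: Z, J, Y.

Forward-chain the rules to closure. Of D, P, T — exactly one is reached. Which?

From Y, J, and Z, R8 gives R.
From Z, J, and R, R1 gives N.
From N and Y, R6 gives T.
P would need K, J, and Y (R5), but K is never established. D would need N and F (R3), but F is never established.

T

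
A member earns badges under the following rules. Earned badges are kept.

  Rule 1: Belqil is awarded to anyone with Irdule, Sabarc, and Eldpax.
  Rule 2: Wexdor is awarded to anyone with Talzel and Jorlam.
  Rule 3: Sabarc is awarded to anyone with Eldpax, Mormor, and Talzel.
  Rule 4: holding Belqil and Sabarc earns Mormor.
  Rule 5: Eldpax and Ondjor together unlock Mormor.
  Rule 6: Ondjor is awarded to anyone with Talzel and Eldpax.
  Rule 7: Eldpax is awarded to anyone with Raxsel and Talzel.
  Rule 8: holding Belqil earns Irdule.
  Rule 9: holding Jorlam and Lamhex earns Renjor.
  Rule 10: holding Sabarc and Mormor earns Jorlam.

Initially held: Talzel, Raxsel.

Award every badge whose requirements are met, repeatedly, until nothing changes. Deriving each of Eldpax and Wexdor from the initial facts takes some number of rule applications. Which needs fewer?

Eldpax: With Raxsel and Talzel, Eldpax is earned (Rule 7). [1 rule application]
Wexdor: With Raxsel and Talzel, Eldpax is earned (Rule 7). With Talzel and Eldpax, Ondjor is earned (Rule 6). With Eldpax and Ondjor, Mormor is earned (Rule 5). With Eldpax, Mormor, and Talzel, Sabarc is earned (Rule 3). With Sabarc and Mormor, Jorlam is earned (Rule 10). With Talzel and Jorlam, Wexdor is earned (Rule 2). [6 rule applications]
Eldpax needs fewer.

Eldpax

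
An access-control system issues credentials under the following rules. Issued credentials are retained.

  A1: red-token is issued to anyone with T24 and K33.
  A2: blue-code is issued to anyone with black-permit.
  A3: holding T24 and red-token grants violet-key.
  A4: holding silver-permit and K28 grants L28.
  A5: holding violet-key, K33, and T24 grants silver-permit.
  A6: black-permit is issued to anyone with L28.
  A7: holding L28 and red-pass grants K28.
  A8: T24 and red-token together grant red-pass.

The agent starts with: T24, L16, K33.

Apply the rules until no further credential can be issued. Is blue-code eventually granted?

No

blue-code would need black-permit (A2), but black-permit is never granted.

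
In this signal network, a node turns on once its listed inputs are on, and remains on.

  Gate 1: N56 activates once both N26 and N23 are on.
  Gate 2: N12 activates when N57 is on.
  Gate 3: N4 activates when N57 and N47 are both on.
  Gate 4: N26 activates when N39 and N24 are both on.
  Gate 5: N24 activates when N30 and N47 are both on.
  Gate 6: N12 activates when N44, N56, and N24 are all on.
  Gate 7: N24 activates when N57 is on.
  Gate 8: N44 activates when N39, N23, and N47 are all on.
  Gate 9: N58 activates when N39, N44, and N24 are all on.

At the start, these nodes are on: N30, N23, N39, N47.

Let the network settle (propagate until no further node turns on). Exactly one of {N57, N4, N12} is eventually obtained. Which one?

N12

Gate 5: N30 and N47 on → N24 on.
Gate 8: N39, N23, and N47 on → N44 on.
Gate 4: N39 and N24 on → N26 on.
N26 and N23 are on, so N56 activates (Gate 1).
Gate 6: N44, N56, and N24 on → N12 on.
No rule produces N57, and it is not given. N4 would need N57 and N47 (Gate 3), but N57 never turns on.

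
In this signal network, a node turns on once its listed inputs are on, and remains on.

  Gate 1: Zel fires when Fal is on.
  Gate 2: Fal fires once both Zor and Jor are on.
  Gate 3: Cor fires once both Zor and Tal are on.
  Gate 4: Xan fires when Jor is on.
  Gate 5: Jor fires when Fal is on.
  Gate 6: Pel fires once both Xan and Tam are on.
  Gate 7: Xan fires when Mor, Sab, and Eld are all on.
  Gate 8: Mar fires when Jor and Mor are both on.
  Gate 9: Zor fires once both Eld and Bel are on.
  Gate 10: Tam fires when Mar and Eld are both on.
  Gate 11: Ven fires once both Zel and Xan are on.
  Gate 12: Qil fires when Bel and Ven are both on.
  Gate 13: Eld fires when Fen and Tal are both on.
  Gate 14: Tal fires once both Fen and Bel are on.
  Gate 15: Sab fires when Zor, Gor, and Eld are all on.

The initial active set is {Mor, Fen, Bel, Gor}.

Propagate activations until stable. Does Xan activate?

Yes

Fen and Bel are on, so Tal fires (Gate 14).
Gate 13: Fen and Tal on → Eld on.
Eld and Bel are on, so Zor fires (Gate 9).
Zor, Gor, and Eld are on, so Sab fires (Gate 15).
Gate 7: Mor, Sab, and Eld on → Xan on.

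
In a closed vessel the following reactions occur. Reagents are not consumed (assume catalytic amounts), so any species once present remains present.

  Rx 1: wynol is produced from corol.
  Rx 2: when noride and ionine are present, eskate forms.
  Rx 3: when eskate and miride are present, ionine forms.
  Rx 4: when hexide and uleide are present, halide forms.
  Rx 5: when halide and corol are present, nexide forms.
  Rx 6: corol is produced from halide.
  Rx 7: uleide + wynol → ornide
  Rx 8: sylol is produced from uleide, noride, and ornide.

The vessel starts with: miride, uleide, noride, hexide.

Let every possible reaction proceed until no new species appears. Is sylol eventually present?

Yes

hexide and uleide present → halide forms (Rx 4).
halide present → corol forms (Rx 6).
corol present → wynol forms (Rx 1).
uleide and wynol present → ornide forms (Rx 7).
uleide, noride, and ornide present → sylol forms (Rx 8).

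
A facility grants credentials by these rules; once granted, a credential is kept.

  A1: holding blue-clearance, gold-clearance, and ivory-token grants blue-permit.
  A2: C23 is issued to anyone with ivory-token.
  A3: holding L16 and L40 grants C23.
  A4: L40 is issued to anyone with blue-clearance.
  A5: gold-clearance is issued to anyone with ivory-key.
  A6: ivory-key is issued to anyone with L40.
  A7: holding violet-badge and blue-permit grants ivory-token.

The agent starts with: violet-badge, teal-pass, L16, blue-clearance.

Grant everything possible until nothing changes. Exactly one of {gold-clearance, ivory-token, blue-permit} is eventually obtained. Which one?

Holding blue-clearance grants L40 (A4).
Holding L40 grants ivory-key (A6).
Holding ivory-key grants gold-clearance (A5).
blue-permit would need blue-clearance, gold-clearance, and ivory-token (A1), but ivory-token is never granted. ivory-token would need violet-badge and blue-permit (A7), but blue-permit is never granted.

gold-clearance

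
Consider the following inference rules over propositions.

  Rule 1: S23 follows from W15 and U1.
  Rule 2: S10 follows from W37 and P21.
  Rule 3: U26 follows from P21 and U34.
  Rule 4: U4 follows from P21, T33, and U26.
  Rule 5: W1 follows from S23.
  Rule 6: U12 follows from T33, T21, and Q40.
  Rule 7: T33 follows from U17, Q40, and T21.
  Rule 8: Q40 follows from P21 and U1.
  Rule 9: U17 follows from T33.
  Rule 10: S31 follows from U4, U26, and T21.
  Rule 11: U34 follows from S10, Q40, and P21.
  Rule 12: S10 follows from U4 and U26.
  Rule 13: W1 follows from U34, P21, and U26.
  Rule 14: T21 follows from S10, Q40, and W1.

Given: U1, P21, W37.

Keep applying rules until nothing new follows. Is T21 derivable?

Yes

From W37 and P21, Rule 2 gives S10.
P21 and U1 hold, so Q40 follows (Rule 8).
S10, Q40, and P21 hold, so U34 follows (Rule 11).
From P21 and U34, Rule 3 gives U26.
U34, P21, and U26 hold, so W1 follows (Rule 13).
S10, Q40, and W1 hold, so T21 follows (Rule 14).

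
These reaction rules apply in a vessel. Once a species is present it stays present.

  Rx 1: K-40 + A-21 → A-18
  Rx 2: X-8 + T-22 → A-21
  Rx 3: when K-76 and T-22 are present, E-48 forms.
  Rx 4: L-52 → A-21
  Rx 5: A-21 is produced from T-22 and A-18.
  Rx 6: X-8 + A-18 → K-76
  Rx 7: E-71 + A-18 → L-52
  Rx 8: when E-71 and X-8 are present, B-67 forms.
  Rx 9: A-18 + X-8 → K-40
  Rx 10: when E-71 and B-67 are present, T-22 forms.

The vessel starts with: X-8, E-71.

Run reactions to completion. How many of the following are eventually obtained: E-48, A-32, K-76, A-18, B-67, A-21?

2

E-71 and X-8 present → B-67 forms (Rx 8).
E-71 and B-67 present → T-22 forms (Rx 10).
X-8 and T-22 present → A-21 forms (Rx 2).
E-48 would need K-76 and T-22 (Rx 3), but K-76 never forms.
No rule produces A-32, and it is not given.
K-76 would need X-8 and A-18 (Rx 6), but A-18 never forms.
A-18 would need K-40 and A-21 (Rx 1), but K-40 never forms.
B-67: reached.
A-21: reached.
Reached: B-67 and A-21 — 2 of the 6.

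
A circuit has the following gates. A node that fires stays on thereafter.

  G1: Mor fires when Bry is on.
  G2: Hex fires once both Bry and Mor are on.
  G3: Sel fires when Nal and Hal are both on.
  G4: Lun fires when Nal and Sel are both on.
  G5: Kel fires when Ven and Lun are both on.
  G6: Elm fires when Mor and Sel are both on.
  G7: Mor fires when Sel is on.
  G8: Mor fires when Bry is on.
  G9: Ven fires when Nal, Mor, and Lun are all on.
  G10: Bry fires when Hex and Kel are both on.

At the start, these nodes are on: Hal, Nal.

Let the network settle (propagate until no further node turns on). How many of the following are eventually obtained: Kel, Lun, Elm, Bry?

3

Nal and Hal are on, so Sel fires (G3).
Sel is on, so Mor fires (G7).
G4: Nal and Sel on → Lun on.
Mor and Sel are on, so Elm fires (G6).
G9: Nal, Mor, and Lun on → Ven on.
Ven and Lun are on, so Kel fires (G5).
Kel: reached.
Lun: reached.
Elm: reached.
Bry would need Hex and Kel (G10), but Hex never turns on.
Reached: Kel, Lun, and Elm — 3 of the 4.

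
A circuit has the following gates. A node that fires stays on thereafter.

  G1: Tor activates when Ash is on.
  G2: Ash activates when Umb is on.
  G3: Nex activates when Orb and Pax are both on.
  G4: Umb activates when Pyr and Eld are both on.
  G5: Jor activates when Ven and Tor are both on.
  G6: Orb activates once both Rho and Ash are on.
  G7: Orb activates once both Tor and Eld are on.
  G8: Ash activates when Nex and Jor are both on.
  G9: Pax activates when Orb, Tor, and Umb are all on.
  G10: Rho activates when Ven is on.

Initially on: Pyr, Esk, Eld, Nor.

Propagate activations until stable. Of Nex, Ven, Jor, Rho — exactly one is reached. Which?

Nex

Pyr and Eld are on, so Umb activates (G4).
G2: Umb on → Ash on.
G1: Ash on → Tor on.
Tor and Eld are on, so Orb activates (G7).
G9: Orb, Tor, and Umb on → Pax on.
Orb and Pax are on, so Nex activates (G3).
Jor would need Ven and Tor (G5), but Ven never turns on. Rho would need Ven (G10), but Ven never turns on. No rule produces Ven, and it is not given.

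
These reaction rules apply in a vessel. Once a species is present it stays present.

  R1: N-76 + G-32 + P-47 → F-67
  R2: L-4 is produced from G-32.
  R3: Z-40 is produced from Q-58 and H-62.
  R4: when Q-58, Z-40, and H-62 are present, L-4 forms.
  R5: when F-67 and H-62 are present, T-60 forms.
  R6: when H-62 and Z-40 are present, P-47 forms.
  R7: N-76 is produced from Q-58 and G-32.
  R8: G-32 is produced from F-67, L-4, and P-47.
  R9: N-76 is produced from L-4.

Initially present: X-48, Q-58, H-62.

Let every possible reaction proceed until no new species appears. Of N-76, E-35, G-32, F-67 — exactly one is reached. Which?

N-76

Q-58 and H-62 present → Z-40 forms (R3).
Q-58, Z-40, and H-62 present → L-4 forms (R4).
L-4 present → N-76 forms (R9).
G-32 would need F-67, L-4, and P-47 (R8), but F-67 never forms. F-67 would need N-76, G-32, and P-47 (R1), but G-32 never forms. No rule produces E-35, and it is not given.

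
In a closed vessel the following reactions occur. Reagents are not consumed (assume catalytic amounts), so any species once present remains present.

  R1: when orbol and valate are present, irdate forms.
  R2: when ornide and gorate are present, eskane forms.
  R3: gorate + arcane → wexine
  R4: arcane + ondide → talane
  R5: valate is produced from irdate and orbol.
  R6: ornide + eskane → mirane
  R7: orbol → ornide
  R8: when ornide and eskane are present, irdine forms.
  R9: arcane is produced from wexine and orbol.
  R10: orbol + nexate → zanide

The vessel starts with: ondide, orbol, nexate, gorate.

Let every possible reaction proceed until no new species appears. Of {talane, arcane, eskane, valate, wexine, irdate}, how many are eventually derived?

orbol present → ornide forms (R7).
ornide and gorate present → eskane forms (R2).
talane would need arcane and ondide (R4), but arcane never forms.
arcane would need wexine and orbol (R9), but wexine never forms.
eskane: reached.
valate would need irdate and orbol (R5), but irdate never forms.
wexine would need gorate and arcane (R3), but arcane never forms.
irdate would need orbol and valate (R1), but valate never forms.
Reached: eskane — 1 of the 6.

1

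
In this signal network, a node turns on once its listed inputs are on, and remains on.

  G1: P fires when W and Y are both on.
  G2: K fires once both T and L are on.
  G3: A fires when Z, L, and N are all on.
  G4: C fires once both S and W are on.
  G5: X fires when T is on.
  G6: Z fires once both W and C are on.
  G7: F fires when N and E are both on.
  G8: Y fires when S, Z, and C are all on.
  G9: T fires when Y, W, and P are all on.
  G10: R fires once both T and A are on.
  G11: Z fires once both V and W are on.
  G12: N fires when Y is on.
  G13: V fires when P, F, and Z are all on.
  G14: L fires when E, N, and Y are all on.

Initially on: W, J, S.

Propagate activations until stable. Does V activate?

V would need P, F, and Z (G13), but F never turns on.

No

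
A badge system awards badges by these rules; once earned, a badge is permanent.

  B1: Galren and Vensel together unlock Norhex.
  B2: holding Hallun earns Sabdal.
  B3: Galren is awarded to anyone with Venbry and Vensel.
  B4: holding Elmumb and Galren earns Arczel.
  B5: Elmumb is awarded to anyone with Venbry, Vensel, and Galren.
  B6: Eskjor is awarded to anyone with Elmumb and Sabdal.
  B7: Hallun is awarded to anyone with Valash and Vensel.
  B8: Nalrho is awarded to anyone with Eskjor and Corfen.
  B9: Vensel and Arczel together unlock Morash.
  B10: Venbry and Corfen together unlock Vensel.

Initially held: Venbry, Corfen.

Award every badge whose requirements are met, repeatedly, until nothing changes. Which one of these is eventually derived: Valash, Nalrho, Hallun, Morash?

Morash

With Venbry and Corfen, Vensel is earned (B10).
With Venbry and Vensel, Galren is earned (B3).
With Venbry, Vensel, and Galren, Elmumb is earned (B5).
With Elmumb and Galren, Arczel is earned (B4).
With Vensel and Arczel, Morash is earned (B9).
Hallun would need Valash and Vensel (B7), but Valash is never earned. No rule produces Valash, and it is not given. Nalrho would need Eskjor and Corfen (B8), but Eskjor is never earned.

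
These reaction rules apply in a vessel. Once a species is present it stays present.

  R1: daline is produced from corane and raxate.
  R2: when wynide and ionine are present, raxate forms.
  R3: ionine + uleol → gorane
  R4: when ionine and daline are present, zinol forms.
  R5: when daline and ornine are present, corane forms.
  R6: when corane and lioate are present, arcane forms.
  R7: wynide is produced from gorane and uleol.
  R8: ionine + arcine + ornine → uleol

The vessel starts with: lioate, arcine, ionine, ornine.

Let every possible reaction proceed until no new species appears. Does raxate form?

ionine, arcine, and ornine present → uleol forms (R8).
ionine and uleol present → gorane forms (R3).
gorane and uleol present → wynide forms (R7).
wynide and ionine present → raxate forms (R2).

Yes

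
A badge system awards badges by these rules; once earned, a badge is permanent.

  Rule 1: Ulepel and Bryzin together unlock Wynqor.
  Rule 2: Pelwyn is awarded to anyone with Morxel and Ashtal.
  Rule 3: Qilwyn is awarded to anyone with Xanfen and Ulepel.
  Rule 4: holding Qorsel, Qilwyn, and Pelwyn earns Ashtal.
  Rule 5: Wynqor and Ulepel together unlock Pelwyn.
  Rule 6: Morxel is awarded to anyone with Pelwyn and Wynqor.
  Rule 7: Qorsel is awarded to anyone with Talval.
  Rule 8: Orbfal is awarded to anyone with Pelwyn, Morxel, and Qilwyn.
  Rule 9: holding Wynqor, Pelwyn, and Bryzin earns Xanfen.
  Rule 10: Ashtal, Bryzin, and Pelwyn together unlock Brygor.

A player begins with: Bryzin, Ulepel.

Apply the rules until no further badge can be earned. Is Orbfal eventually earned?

With Ulepel and Bryzin, Wynqor is earned (Rule 1).
With Wynqor and Ulepel, Pelwyn is earned (Rule 5).
With Pelwyn and Wynqor, Morxel is earned (Rule 6).
With Wynqor, Pelwyn, and Bryzin, Xanfen is earned (Rule 9).
With Xanfen and Ulepel, Qilwyn is earned (Rule 3).
With Pelwyn, Morxel, and Qilwyn, Orbfal is earned (Rule 8).

Yes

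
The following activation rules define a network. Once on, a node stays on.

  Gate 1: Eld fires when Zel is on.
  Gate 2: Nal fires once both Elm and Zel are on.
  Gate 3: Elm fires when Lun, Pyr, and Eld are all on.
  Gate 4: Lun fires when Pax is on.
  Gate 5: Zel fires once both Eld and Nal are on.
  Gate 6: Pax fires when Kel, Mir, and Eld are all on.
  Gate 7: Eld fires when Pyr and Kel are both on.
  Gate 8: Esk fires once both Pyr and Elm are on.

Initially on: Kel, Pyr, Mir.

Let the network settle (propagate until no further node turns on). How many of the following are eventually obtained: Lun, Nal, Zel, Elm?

Gate 7: Pyr and Kel on → Eld on.
Gate 6: Kel, Mir, and Eld on → Pax on.
Pax is on, so Lun fires (Gate 4).
Lun, Pyr, and Eld are on, so Elm fires (Gate 3).
Lun: reached.
Nal would need Elm and Zel (Gate 2), but Zel never turns on.
Zel would need Eld and Nal (Gate 5), but Nal never turns on.
Elm: reached.
Reached: Lun and Elm — 2 of the 4.

2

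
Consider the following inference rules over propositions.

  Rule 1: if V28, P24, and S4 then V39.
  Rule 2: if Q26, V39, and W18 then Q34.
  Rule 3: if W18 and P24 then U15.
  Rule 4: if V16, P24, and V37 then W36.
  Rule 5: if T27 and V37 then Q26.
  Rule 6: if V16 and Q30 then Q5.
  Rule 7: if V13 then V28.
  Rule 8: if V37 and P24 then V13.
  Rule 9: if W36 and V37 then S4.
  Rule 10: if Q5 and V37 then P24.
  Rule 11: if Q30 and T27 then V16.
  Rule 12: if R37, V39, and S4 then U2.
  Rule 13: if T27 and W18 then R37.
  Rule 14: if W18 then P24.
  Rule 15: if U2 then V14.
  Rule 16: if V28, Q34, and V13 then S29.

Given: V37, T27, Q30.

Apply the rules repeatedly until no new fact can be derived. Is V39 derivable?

Q30 and T27 hold, so V16 follows (Rule 11).
From V16 and Q30, Rule 6 gives Q5.
From Q5 and V37, Rule 10 gives P24.
From V16, P24, and V37, Rule 4 gives W36.
From V37 and P24, Rule 8 gives V13.
V13 holds, so V28 follows (Rule 7).
From W36 and V37, Rule 9 gives S4.
From V28, P24, and S4, Rule 1 gives V39.

Yes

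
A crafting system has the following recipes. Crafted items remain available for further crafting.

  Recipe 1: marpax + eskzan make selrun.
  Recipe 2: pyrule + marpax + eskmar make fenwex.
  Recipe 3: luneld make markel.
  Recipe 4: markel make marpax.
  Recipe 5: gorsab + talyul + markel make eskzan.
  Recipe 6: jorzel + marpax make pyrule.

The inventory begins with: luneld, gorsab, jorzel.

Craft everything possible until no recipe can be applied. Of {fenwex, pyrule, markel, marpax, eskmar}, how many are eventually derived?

luneld → markel (Recipe 3).
markel → marpax (Recipe 4).
Using Recipe 6, jorzel and marpax make pyrule.
fenwex would need pyrule, marpax, and eskmar (Recipe 2), but eskmar is never obtained.
pyrule: reached.
markel: reached.
marpax: reached.
No rule produces eskmar, and it is not given.
Reached: pyrule, markel, and marpax — 3 of the 5.

3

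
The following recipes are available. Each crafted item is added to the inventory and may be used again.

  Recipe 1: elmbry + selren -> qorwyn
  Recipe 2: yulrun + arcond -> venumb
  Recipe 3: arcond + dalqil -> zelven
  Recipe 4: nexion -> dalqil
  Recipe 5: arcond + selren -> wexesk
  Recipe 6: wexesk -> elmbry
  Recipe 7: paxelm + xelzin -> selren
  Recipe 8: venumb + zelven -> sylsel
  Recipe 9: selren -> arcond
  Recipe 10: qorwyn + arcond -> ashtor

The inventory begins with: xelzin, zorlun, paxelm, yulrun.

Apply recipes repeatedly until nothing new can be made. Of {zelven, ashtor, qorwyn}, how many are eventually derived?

paxelm + xelzin -> selren (Recipe 7).
selren -> arcond (Recipe 9).
Using Recipe 5, arcond and selren make wexesk.
Using Recipe 6, wexesk makes elmbry.
elmbry + selren -> qorwyn (Recipe 1).
Using Recipe 10, qorwyn and arcond make ashtor.
zelven would need arcond and dalqil (Recipe 3), but dalqil is never obtained.
ashtor: reached.
qorwyn: reached.
Reached: ashtor and qorwyn — 2 of the 3.

2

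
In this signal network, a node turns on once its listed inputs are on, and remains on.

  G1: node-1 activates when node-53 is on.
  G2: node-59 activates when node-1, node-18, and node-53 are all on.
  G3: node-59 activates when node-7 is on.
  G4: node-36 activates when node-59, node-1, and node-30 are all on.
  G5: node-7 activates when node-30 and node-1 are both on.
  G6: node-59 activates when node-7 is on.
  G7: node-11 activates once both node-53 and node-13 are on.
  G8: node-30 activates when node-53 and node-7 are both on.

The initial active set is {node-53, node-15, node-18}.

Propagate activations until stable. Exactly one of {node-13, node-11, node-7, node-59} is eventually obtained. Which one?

node-53 is on, so node-1 activates (G1).
node-1, node-18, and node-53 are on, so node-59 activates (G2).
node-7 would need node-30 and node-1 (G5), but node-30 never turns on. node-11 would need node-53 and node-13 (G7), but node-13 never turns on. No rule produces node-13, and it is not given.

node-59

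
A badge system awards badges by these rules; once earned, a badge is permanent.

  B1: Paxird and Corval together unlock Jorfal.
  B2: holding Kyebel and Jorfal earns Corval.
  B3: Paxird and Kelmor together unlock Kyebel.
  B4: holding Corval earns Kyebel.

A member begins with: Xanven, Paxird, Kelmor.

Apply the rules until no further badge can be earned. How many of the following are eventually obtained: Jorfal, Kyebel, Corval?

1

With Paxird and Kelmor, Kyebel is earned (B3).
Jorfal would need Paxird and Corval (B1), but Corval is never earned.
Kyebel: reached.
Corval would need Kyebel and Jorfal (B2), but Jorfal is never earned.
Reached: Kyebel — 1 of the 3.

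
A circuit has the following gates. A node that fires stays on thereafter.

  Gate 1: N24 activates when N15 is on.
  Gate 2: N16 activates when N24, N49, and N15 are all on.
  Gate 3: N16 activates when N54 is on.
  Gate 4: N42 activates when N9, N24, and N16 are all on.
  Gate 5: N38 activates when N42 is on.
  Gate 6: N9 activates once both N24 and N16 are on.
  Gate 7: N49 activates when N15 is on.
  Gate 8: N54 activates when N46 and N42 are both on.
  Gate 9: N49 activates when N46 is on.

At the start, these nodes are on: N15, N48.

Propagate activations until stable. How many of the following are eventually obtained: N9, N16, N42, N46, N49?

4

Gate 7: N15 on → N49 on.
Gate 1: N15 on → N24 on.
N24, N49, and N15 are on, so N16 activates (Gate 2).
Gate 6: N24 and N16 on → N9 on.
N9, N24, and N16 are on, so N42 activates (Gate 4).
N9: reached.
N16: reached.
N42: reached.
No rule produces N46, and it is not given.
N49: reached.
Reached: N9, N16, N42, and N49 — 4 of the 5.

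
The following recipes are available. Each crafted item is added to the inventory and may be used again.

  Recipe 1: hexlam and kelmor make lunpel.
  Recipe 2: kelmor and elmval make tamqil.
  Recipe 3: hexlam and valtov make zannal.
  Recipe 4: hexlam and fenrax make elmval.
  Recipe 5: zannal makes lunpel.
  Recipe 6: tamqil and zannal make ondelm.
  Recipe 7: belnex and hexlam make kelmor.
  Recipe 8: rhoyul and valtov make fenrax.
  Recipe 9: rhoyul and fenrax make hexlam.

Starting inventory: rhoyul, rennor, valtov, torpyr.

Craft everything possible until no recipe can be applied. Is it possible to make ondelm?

ondelm would need tamqil and zannal (Recipe 6), but tamqil is never obtained.

No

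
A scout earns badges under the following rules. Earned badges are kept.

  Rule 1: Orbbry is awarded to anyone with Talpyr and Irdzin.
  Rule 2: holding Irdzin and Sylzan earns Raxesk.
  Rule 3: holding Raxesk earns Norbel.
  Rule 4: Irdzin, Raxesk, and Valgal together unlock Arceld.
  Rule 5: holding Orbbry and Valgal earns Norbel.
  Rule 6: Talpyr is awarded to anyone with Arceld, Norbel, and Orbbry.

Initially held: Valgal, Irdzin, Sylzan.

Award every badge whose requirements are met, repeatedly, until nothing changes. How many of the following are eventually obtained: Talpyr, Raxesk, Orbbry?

1

With Irdzin and Sylzan, Raxesk is earned (Rule 2).
Talpyr would need Arceld, Norbel, and Orbbry (Rule 6), but Orbbry is never earned.
Raxesk: reached.
Orbbry would need Talpyr and Irdzin (Rule 1), but Talpyr is never earned.
Reached: Raxesk — 1 of the 3.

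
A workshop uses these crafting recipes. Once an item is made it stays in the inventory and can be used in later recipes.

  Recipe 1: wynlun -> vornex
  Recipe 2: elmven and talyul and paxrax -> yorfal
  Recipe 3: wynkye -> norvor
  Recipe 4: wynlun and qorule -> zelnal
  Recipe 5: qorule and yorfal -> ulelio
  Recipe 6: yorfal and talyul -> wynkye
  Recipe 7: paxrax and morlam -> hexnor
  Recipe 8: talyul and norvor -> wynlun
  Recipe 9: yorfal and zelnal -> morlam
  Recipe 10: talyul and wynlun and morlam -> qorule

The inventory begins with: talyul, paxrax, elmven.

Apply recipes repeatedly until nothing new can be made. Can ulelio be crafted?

ulelio would need qorule and yorfal (Recipe 5), but qorule is never obtained.

No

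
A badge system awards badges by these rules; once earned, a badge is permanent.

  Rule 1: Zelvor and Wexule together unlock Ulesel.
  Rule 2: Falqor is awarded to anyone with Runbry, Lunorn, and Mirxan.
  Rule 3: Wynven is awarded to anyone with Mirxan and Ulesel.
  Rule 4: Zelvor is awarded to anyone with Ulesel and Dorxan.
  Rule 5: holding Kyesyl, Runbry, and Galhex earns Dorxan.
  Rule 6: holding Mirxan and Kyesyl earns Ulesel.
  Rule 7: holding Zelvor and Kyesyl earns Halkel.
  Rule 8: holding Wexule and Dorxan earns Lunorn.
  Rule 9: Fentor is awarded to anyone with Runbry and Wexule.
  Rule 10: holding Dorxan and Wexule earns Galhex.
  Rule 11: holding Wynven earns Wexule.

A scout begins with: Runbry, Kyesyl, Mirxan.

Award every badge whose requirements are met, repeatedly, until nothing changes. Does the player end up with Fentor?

Yes

With Mirxan and Kyesyl, Ulesel is earned (Rule 6).
With Mirxan and Ulesel, Wynven is earned (Rule 3).
With Wynven, Wexule is earned (Rule 11).
With Runbry and Wexule, Fentor is earned (Rule 9).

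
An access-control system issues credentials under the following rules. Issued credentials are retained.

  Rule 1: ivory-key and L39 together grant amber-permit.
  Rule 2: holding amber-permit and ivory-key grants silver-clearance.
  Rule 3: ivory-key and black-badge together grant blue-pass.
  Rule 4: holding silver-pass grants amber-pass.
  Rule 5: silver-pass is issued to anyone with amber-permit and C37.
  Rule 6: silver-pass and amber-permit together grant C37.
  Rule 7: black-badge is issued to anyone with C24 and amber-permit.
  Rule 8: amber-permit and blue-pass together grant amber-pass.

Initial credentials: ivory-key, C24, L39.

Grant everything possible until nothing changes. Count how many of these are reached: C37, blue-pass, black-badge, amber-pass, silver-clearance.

4

Holding ivory-key and L39 grants amber-permit (Rule 1).
Holding C24 and amber-permit grants black-badge (Rule 7).
Holding amber-permit and ivory-key grants silver-clearance (Rule 2).
Holding ivory-key and black-badge grants blue-pass (Rule 3).
Holding amber-permit and blue-pass grants amber-pass (Rule 8).
C37 would need silver-pass and amber-permit (Rule 6), but silver-pass is never granted.
blue-pass: reached.
black-badge: reached.
amber-pass: reached.
silver-clearance: reached.
Reached: blue-pass, black-badge, amber-pass, and silver-clearance — 4 of the 5.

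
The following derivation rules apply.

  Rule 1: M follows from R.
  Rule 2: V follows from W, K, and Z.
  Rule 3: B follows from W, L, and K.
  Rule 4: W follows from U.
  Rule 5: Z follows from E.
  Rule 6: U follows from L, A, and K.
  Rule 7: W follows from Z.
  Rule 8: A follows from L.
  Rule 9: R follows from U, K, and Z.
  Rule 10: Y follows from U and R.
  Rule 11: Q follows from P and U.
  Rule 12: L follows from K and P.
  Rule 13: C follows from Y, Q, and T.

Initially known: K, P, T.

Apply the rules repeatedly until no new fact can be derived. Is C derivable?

No

C would need Y, Q, and T (Rule 13), but Y is never established.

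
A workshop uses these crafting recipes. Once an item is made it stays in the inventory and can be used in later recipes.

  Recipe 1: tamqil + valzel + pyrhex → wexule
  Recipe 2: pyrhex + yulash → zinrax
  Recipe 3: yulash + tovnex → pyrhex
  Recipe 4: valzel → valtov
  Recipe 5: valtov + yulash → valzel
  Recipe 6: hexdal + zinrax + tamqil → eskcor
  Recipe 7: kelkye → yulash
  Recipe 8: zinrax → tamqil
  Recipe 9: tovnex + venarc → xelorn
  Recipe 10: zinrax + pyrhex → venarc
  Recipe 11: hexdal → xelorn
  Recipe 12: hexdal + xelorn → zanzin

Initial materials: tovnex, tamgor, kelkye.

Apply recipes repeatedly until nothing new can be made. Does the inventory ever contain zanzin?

No

zanzin would need hexdal and xelorn (Recipe 12), but hexdal is never obtained.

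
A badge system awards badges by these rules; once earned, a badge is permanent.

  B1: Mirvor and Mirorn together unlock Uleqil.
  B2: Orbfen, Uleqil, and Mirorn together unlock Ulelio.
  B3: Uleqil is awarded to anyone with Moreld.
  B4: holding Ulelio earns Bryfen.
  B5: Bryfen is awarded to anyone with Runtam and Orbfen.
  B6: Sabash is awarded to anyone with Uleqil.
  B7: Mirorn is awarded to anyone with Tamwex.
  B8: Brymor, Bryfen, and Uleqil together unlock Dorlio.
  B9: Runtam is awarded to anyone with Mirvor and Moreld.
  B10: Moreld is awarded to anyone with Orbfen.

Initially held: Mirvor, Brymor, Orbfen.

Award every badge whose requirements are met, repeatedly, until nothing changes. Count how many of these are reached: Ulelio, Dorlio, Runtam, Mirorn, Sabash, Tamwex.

3

With Orbfen, Moreld is earned (B10).
With Mirvor and Moreld, Runtam is earned (B9).
With Moreld, Uleqil is earned (B3).
With Runtam and Orbfen, Bryfen is earned (B5).
With Uleqil, Sabash is earned (B6).
With Brymor, Bryfen, and Uleqil, Dorlio is earned (B8).
Ulelio would need Orbfen, Uleqil, and Mirorn (B2), but Mirorn is never earned.
Dorlio: reached.
Runtam: reached.
Mirorn would need Tamwex (B7), but Tamwex is never earned.
Sabash: reached.
No rule produces Tamwex, and it is not given.
Reached: Dorlio, Runtam, and Sabash — 3 of the 6.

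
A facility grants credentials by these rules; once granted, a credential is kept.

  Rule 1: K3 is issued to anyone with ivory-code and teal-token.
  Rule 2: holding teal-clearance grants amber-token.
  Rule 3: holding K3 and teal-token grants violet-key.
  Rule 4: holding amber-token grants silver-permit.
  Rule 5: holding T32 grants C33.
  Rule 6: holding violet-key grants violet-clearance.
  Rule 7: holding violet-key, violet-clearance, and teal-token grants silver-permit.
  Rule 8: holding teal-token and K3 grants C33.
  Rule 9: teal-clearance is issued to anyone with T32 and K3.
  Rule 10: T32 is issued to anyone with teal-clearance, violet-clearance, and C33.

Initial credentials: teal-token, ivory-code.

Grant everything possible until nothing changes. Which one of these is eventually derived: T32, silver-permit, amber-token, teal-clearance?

silver-permit

Holding ivory-code and teal-token grants K3 (Rule 1).
Holding K3 and teal-token grants violet-key (Rule 3).
Holding violet-key grants violet-clearance (Rule 6).
Holding violet-key, violet-clearance, and teal-token grants silver-permit (Rule 7).
amber-token would need teal-clearance (Rule 2), but teal-clearance is never granted. teal-clearance would need T32 and K3 (Rule 9), but T32 is never granted. T32 would need teal-clearance, violet-clearance, and C33 (Rule 10), but teal-clearance is never granted.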